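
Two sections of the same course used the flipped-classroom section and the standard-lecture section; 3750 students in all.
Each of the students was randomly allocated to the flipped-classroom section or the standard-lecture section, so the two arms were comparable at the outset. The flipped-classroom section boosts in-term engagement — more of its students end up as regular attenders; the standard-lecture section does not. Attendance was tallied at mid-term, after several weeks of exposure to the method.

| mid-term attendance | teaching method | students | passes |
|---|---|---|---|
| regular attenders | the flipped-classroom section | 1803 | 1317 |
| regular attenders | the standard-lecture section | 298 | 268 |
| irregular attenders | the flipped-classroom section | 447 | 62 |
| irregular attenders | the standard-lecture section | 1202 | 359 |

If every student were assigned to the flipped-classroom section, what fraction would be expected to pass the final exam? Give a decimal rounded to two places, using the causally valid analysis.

0.61

Within every mid-term attendance level the standard-lecture section has the higher rate, yet pooled the flipped-classroom section does — Simpson's reversal.
Mid-term attendance is downstream of the teaching method. One should not condition on a consequence of treatment, so the overall rates are the right comparison.
So P(outcome | do(the flipped-classroom section)) is just the pooled rate for the flipped-classroom section: 1379/2250 = 0.613.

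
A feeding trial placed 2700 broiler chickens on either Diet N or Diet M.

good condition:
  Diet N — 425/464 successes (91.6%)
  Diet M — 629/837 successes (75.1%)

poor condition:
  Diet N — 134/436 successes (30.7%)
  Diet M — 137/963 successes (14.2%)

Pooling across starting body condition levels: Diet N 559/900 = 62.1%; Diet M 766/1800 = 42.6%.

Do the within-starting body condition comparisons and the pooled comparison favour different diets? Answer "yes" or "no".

no

Within each starting body condition level (good condition 91.6% vs 75.1%; poor condition 30.7% vs 14.2%), Diet N has the higher rate every time. Pooled: 62.1% vs 42.6% — Diet N has the higher rate overall. They agree.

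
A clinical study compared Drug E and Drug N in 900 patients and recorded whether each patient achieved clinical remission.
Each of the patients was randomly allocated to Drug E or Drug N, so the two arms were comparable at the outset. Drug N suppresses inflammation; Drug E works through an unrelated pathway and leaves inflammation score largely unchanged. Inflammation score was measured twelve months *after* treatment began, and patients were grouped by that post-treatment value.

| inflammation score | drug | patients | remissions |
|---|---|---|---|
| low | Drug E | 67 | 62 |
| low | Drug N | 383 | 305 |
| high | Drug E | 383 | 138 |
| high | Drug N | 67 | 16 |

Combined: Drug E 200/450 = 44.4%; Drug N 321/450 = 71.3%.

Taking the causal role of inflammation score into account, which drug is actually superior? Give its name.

Drug N

The inflammation score-specific comparison favours Drug E throughout, but the pooled figures favour Drug N. The question is whether to condition on inflammation score.
Stratifying would compare drugs among patients the drugs themselves sorted into inflammation score groups — a form of selection on an intermediate. The unconditioned pooled rates give the total causal effect.
Pooled: Drug E 44.4% vs Drug N 71.3%; Drug N is higher overall.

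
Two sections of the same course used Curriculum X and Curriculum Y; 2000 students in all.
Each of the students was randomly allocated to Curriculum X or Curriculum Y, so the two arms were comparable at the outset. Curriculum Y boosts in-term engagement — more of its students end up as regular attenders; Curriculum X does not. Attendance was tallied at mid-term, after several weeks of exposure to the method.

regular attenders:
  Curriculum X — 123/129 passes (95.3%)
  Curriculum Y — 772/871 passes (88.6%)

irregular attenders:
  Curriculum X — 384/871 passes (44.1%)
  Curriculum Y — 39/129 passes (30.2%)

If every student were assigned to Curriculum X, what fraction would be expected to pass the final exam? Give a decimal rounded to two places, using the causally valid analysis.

0.51

Mid-term attendance lies on the pathway teaching method → mid-term attendance → outcome, so adjusting for it blocks the indirect effect. For the total causal effect of teaching method, use the unadjusted pooled rates.
So P(outcome | do(Curriculum X)) is just the pooled rate for Curriculum X: 507/1000 = 0.507.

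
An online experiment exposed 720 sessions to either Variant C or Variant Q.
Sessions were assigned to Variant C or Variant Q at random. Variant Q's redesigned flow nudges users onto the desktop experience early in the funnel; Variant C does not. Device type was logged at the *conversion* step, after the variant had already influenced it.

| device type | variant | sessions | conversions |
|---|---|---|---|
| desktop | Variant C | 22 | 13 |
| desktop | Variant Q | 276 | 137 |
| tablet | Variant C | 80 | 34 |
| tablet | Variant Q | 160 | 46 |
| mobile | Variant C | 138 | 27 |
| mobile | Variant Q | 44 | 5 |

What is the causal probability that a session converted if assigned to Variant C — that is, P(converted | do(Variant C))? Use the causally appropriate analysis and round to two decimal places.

Device type is recorded after the variant and is itself shifted by it — it sits on the causal path from variant to outcome. Conditioning on a mediator would strip out part of the effect we want; the pooled comparison gives the total causal effect.
So P(outcome | do(Variant C)) is just the pooled rate for Variant C: 74/240 = 0.308.

0.31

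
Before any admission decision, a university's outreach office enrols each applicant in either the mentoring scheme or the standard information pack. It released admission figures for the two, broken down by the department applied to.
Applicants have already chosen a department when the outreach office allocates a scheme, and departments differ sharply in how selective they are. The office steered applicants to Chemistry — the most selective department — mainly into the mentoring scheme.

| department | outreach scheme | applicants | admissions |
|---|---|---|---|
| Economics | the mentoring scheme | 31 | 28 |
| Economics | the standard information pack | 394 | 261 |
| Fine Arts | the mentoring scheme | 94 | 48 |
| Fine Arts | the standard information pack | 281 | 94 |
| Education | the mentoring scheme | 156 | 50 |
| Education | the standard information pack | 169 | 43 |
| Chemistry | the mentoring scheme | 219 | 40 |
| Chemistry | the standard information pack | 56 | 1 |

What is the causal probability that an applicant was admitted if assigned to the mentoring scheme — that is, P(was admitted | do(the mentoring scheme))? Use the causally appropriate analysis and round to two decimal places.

0.52

the mentoring scheme is higher inside every department stratum but the standard information pack is higher in aggregate. Whether to stratify depends on how department relates to the outreach scheme.
Department is set before the outreach scheme has any effect — it is not caused by the outreach scheme — and it independently drives the outcome. That makes it a confounder, so the causal comparison is within department levels.
Standardising the mentoring scheme to the population department mix: 0.304·28/31 + 0.268·48/94 + 0.232·50/156 + 0.196·40/219 = 0.521.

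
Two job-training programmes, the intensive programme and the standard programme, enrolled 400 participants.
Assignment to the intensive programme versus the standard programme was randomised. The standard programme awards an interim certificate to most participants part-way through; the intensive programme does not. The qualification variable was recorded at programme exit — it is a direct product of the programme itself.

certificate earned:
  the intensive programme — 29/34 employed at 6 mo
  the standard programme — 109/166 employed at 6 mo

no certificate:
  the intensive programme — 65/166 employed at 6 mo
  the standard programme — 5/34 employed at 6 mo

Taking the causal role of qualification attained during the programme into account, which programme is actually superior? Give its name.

the standard programme

The stratified and pooled comparisons disagree (the intensive programme wins within each qualification attained during the programme; the standard programme wins overall), so the answer turns on the causal role of qualification attained during the programme.
Qualification attained during the programme lies on the pathway programme → qualification attained during the programme → outcome, so adjusting for it blocks the indirect effect. For the total causal effect of programme, use the unadjusted pooled rates.
Pooled: the intensive programme 47.0% vs the standard programme 57.0%; the standard programme is higher overall.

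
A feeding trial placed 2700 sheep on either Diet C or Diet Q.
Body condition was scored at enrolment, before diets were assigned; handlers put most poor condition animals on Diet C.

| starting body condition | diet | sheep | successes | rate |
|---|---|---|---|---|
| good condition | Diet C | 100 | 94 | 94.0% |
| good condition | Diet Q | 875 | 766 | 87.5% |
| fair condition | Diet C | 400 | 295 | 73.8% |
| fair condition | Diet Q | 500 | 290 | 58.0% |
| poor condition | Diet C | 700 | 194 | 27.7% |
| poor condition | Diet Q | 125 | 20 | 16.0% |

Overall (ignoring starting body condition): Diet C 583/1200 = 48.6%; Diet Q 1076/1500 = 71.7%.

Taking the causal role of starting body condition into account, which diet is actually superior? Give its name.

Diet C

Starting body condition satisfies the back-door criterion: it is not a descendant of the diet, and it blocks the spurious path from diet to outcome. Adjusting for it (i.e., using the within-starting body condition rates) gives the causal effect.
Within each level — good condition: 94.0% vs 87.5%; fair condition: 73.8% vs 58.0%; poor condition: 27.7% vs 16.0% — Diet C is higher every time.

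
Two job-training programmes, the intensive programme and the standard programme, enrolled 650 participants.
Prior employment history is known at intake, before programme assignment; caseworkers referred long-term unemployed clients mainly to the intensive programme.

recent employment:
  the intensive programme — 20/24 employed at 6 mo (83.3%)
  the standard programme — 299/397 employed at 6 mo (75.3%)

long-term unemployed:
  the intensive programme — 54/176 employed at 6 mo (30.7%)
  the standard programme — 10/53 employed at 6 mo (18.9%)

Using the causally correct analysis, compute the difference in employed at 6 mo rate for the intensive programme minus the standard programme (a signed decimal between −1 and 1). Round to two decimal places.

+0.09

Prior employment history differs across programmes for reasons unrelated to any effect of the programme itself, and it separately predicts the outcome — a classic confounder. We must compare within prior employment history levels.
Adjusting over the population distribution of prior employment history: 0.648·(0.833−0.753) + 0.352·(0.307−0.189) = +0.094.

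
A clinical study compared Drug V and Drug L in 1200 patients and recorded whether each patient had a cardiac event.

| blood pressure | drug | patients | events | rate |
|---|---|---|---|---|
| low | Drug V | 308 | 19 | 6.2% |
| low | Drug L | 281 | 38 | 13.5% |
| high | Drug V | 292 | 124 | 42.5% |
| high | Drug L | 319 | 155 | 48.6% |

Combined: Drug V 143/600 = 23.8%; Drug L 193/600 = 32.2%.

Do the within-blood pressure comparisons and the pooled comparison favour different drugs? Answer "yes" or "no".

Within each blood pressure level (low 6.2% vs 13.5%; high 42.5% vs 48.6%), Drug V has the lower rate every time. Pooled: 23.8% vs 32.2% — Drug V has the lower rate overall. They agree.

no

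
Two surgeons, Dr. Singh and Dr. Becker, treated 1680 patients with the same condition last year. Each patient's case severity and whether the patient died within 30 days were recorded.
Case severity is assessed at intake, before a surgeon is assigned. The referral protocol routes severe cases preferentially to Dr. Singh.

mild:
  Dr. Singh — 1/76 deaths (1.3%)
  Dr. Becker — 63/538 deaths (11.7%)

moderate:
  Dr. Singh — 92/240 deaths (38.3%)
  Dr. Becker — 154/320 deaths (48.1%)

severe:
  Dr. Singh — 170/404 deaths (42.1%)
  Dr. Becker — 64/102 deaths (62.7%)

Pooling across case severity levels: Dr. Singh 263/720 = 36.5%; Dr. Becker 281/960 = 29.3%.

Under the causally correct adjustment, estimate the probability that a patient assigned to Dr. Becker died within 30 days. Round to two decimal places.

0.39

Dr. Singh is lower inside every case severity stratum but Dr. Becker is lower in aggregate. Whether to stratify depends on how case severity relates to the surgeon.
Case severity is set before the surgeon has any effect — it is not caused by the surgeon — and it independently drives the outcome. That makes it a confounder, so the causal comparison is within case severity levels.
Standardising Dr. Becker to the population case severity mix: 0.365·63/538 + 0.333·154/320 + 0.301·64/102 = 0.392.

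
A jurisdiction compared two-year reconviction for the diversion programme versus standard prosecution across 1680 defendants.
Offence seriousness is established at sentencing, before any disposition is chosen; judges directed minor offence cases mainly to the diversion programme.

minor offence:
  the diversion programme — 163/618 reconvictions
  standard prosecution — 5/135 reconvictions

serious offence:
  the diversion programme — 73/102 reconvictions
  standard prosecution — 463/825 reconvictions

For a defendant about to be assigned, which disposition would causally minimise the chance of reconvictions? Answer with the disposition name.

standard prosecution

Offence seriousness satisfies the back-door criterion: it is not a descendant of the disposition, and it blocks the spurious path from disposition to outcome. Adjusting for it (i.e., using the within-offence seriousness rates) gives the causal effect.
Within each level — minor offence: 26.4% vs 3.7%; serious offence: 71.6% vs 56.1% — standard prosecution is lower every time.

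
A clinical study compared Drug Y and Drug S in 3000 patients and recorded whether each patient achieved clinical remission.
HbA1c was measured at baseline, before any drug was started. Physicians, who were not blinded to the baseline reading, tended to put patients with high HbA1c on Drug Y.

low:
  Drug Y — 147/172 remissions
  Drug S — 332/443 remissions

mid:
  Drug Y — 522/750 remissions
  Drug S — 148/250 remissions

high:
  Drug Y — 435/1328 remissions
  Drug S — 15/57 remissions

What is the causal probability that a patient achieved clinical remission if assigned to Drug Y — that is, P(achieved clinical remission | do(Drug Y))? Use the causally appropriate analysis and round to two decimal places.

0.56

HbA1c is set before the drug has any effect — it is not caused by the drug — and it independently drives the outcome. That makes it a confounder, so the causal comparison is within HbA1c levels.
Standardising Drug Y to the population HbA1c mix: 0.205·147/172 + 0.333·522/750 + 0.462·435/1328 = 0.558.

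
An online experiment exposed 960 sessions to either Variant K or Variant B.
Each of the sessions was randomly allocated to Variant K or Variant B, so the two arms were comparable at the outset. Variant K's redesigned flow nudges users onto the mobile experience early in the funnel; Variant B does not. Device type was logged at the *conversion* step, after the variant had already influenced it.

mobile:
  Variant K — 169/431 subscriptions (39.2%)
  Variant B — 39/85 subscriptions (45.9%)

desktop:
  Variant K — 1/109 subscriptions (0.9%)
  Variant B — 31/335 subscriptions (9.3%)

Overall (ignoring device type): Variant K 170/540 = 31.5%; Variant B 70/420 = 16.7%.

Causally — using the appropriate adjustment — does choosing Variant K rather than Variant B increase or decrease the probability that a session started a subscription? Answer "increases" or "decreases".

The stratified and pooled comparisons disagree (Variant B wins within each device type; Variant K wins overall), so the answer turns on the causal role of device type.
Device type is downstream of the variant. One should not condition on a consequence of treatment, so the overall rates are the right comparison.
Pooled: Variant K 31.5% vs Variant B 16.7%; Variant K is higher overall.

increases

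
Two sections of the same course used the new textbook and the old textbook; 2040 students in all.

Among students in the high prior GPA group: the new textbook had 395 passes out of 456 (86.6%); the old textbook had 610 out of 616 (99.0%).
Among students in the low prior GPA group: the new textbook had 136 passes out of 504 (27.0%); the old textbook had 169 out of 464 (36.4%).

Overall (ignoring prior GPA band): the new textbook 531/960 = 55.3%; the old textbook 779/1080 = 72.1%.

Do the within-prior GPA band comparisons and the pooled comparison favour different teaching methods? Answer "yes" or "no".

Within each prior GPA band level (high prior GPA 86.6% vs 99.0%; low prior GPA 27.0% vs 36.4%), the old textbook has the higher rate every time. Pooled: 55.3% vs 72.1% — the old textbook has the higher rate overall. They agree.

no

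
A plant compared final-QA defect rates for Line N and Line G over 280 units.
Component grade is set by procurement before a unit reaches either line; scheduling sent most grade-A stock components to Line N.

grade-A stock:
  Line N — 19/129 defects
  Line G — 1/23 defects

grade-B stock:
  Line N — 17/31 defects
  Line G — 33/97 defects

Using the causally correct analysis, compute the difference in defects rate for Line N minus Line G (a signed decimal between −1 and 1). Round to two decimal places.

+0.15

The stratified and pooled comparisons disagree (Line G wins within each component grade; Line N wins overall), so the answer turns on the causal role of component grade.
Component grade differs across lines for reasons unrelated to any effect of the line itself, and it separately predicts the outcome — a classic confounder. We must compare within component grade levels.
Adjusting over the population distribution of component grade: 0.543·(0.147−0.043) + 0.457·(0.548−0.340) = +0.152.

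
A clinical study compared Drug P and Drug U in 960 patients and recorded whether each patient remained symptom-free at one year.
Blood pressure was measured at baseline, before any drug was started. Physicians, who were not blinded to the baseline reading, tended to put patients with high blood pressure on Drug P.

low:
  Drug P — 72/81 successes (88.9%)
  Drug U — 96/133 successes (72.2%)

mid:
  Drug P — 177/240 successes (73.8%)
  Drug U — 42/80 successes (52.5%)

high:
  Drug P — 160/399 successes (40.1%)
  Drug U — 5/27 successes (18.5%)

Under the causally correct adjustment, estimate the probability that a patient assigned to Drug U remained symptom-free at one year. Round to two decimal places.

0.42

Blood pressure is set before the drug has any effect — it is not caused by the drug — and it independently drives the outcome. That makes it a confounder, so the causal comparison is within blood pressure levels.
Standardising Drug U to the population blood pressure mix: 0.223·96/133 + 0.333·42/80 + 0.444·5/27 = 0.418.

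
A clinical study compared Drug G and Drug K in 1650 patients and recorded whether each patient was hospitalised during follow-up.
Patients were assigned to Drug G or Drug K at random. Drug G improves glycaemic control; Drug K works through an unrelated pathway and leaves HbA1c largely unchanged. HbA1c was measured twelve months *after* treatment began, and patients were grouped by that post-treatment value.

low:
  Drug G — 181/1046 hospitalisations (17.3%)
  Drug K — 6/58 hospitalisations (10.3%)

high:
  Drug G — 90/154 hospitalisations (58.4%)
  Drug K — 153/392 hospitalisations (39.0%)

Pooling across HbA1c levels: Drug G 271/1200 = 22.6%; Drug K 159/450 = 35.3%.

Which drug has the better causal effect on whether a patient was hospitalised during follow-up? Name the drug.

Drug G

HbA1c here is a post-treatment variable shaped by the drug; conditioning on it would introduce bias rather than remove it. The overall comparison is the causal one.
Pooled: Drug G 22.6% vs Drug K 35.3%; Drug G is lower overall.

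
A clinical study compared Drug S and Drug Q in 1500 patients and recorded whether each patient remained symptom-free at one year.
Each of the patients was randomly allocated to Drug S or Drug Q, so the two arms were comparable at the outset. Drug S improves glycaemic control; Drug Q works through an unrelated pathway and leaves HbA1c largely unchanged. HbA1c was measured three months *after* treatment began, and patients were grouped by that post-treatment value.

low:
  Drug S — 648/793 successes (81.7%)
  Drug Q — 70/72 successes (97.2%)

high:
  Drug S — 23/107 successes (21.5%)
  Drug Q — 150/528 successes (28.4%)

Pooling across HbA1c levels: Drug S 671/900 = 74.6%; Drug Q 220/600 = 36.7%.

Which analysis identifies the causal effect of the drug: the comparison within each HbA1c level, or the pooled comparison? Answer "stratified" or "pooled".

Within every HbA1c level Drug Q has the higher rate, yet pooled Drug S does — Simpson's reversal.
The distribution of HbA1c is itself part of what the drug does — it is an intermediate outcome. Holding it fixed would remove that part of the effect; the total effect is the pooled difference.
Pooled: Drug S 74.6% vs Drug Q 36.7%; Drug S is higher overall.

pooled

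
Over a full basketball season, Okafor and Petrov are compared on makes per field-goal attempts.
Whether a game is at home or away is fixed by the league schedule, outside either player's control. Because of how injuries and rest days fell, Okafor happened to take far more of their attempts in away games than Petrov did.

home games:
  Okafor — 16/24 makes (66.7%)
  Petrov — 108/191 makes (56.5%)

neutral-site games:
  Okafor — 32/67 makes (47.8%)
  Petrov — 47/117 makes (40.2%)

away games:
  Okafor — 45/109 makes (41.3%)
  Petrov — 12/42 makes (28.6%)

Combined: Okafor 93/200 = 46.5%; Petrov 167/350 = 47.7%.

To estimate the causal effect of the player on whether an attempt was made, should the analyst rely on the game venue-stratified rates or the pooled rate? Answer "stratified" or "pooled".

stratified

Nothing the player does changes game venue; the imbalance is an allocation artefact. With game venue also predicting the outcome, the pooled figure is confounded, and the within-stratum comparison is the causal one.
Within each level — home games: 66.7% vs 56.5%; neutral-site games: 47.8% vs 40.2%; away games: 41.3% vs 28.6% — Okafor is higher every time.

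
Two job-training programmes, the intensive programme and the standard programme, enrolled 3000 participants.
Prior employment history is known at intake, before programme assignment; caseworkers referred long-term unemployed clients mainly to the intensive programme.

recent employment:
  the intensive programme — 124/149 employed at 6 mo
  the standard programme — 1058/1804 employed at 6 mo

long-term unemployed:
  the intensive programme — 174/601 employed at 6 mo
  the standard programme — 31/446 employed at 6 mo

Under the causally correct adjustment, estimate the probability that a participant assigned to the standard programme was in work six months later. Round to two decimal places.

Nothing the programme does changes prior employment history; the imbalance is an allocation artefact. With prior employment history also predicting the outcome, the pooled figure is confounded, and the within-stratum comparison is the causal one.
Standardising the standard programme to the population prior employment history mix: 0.651·1058/1804 + 0.349·31/446 = 0.406.

0.41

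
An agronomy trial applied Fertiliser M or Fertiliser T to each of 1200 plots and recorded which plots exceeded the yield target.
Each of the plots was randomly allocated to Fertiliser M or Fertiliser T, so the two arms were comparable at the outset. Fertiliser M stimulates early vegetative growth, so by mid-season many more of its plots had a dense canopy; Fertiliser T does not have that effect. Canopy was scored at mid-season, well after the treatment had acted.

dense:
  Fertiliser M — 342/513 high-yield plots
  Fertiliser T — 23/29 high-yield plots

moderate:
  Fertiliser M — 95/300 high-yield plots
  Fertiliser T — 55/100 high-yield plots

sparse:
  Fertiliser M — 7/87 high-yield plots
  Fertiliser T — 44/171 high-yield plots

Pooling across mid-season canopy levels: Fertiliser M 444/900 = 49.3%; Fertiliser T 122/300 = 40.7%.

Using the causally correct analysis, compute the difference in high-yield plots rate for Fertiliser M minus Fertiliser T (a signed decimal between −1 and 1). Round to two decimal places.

The distribution of mid-season canopy is itself part of what the fertiliser does — it is an intermediate outcome. Holding it fixed would remove that part of the effect; the total effect is the pooled difference.
The causal difference is the pooled difference: 0.493 − 0.407 = +0.087.

+0.09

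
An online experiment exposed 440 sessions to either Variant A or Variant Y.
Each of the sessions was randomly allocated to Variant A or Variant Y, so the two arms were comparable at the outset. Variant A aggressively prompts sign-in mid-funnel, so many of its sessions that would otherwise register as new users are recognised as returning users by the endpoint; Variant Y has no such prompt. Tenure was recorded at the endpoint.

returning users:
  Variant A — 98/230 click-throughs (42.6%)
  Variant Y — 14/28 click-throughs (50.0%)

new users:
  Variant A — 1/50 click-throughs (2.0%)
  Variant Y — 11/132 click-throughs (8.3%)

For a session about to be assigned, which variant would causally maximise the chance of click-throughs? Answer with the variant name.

Variant A

The distribution of user tenure is itself part of what the variant does — it is an intermediate outcome. Holding it fixed would remove that part of the effect; the total effect is the pooled difference.
Pooled: Variant A 35.4% vs Variant Y 15.6%; Variant A is higher overall.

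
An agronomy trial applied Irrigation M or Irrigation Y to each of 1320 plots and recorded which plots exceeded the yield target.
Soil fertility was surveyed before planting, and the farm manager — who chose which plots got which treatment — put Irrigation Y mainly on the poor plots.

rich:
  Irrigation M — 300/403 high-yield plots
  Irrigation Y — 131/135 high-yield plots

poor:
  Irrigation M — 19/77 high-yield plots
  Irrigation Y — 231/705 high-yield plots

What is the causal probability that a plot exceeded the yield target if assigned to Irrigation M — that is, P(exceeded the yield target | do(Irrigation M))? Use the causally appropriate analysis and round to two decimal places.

Irrigation Y is higher inside every soil fertility stratum but Irrigation M is higher in aggregate. Whether to stratify depends on how soil fertility relates to the irrigation.
Since soil fertility is a pre-existing factor (not a product of the irrigation) and it affects the outcome on its own, it is a confounder. The stratified rates, not the pooled rate, identify the causal effect.
Standardising Irrigation M to the population soil fertility mix: 0.408·300/403 + 0.592·19/77 = 0.450.

0.45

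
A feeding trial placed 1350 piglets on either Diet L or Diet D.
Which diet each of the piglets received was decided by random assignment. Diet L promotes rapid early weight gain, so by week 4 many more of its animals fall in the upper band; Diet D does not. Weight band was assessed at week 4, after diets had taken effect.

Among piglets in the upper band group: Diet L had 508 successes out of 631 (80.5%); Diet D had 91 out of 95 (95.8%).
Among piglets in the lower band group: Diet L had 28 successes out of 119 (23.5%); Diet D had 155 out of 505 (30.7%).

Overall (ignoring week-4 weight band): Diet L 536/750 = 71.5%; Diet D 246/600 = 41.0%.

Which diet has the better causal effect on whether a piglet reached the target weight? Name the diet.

Diet L

Stratifying would compare diets among piglets the diets themselves sorted into week-4 weight band groups — a form of selection on an intermediate. The unconditioned pooled rates give the total causal effect.
Pooled: Diet L 71.5% vs Diet D 41.0%; Diet L is higher overall.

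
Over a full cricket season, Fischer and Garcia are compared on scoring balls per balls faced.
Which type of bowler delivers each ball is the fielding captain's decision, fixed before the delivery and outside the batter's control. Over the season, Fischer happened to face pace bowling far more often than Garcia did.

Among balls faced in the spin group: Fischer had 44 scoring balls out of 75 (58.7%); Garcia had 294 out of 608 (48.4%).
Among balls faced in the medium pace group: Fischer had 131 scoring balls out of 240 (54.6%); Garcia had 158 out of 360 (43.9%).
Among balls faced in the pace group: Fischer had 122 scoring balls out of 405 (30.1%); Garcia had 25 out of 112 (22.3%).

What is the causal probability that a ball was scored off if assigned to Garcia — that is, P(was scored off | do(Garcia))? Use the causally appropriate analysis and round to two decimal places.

0.39

Nothing the player does changes bowling type; the imbalance is an allocation artefact. With bowling type also predicting the outcome, the pooled figure is confounded, and the within-stratum comparison is the causal one.
Standardising Garcia to the population bowling type mix: 0.379·294/608 + 0.333·158/360 + 0.287·25/112 = 0.394.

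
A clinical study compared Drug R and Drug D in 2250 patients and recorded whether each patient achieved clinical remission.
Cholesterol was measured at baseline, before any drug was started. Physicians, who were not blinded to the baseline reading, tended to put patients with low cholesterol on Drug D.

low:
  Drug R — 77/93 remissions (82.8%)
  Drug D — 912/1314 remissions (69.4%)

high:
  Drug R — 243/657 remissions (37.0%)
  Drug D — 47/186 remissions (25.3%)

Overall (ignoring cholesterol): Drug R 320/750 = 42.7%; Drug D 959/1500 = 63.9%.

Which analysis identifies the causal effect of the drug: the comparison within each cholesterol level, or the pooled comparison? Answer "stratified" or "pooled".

Cholesterol differs across drugs for reasons unrelated to any effect of the drug itself, and it separately predicts the outcome — a classic confounder. We must compare within cholesterol levels.
Within each level — low: 82.8% vs 69.4%; high: 37.0% vs 25.3% — Drug R is higher every time.

stratified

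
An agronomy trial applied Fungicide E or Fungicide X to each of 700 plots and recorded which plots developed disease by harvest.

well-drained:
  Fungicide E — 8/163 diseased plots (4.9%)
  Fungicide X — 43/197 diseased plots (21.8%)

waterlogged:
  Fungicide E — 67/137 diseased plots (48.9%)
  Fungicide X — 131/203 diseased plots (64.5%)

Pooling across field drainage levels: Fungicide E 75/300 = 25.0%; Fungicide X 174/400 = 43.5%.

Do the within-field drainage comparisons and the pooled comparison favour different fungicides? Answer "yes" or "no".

Within each field drainage level (well-drained 4.9% vs 21.8%; waterlogged 48.9% vs 64.5%), Fungicide E has the lower rate every time. Pooled: 25.0% vs 43.5% — Fungicide E has the lower rate overall. They agree.

no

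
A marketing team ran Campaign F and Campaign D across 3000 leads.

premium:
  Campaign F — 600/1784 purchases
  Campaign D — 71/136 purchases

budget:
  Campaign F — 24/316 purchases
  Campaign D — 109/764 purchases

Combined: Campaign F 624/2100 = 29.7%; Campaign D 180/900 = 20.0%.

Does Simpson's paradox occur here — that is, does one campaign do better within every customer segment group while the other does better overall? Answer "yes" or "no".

Within each customer segment level (premium 33.6% vs 52.2%; budget 7.6% vs 14.3%), Campaign D has the higher rate every time. Pooled: 29.7% vs 20.0% — Campaign F has the higher rate overall. The two comparisons disagree.

yes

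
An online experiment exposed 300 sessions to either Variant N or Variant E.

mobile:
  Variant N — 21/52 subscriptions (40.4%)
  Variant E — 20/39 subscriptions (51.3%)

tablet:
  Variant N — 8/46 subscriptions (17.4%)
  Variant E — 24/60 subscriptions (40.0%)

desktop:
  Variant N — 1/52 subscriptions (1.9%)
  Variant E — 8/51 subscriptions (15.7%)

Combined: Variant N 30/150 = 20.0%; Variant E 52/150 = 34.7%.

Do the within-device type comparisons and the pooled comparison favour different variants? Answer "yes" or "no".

Within each device type level (mobile 40.4% vs 51.3%; tablet 17.4% vs 40.0%; desktop 1.9% vs 15.7%), Variant E has the higher rate every time. Pooled: 20.0% vs 34.7% — Variant E has the higher rate overall. They agree.

no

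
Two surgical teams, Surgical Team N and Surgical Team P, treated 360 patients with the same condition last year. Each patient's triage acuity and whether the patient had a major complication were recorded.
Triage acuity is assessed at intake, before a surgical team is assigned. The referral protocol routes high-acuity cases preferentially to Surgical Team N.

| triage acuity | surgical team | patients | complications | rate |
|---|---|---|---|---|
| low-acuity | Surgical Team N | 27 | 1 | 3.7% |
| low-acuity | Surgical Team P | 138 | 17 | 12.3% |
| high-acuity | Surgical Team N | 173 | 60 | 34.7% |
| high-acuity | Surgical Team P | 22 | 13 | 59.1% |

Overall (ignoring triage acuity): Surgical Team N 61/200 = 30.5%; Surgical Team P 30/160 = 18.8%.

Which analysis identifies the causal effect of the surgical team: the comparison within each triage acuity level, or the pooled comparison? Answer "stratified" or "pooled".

stratified

Surgical Team N is lower inside every triage acuity stratum but Surgical Team P is lower in aggregate. Whether to stratify depends on how triage acuity relates to the surgical team.
Nothing the surgical team does changes triage acuity; the imbalance is an allocation artefact. With triage acuity also predicting the outcome, the pooled figure is confounded, and the within-stratum comparison is the causal one.
Within each level — low-acuity: 3.7% vs 12.3%; high-acuity: 34.7% vs 59.1% — Surgical Team N is lower every time.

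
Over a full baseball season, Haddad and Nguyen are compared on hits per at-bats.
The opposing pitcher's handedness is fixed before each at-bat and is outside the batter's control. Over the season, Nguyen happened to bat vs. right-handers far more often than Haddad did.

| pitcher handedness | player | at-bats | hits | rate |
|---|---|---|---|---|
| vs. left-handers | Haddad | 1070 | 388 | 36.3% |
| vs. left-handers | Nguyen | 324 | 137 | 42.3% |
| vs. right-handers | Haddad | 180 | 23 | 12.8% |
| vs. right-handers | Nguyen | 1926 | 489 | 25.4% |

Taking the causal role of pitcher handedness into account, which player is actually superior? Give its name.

Within every pitcher handedness level Nguyen has the higher rate, yet pooled Haddad does — Simpson's reversal.
Pitcher handedness is set before the player has any effect — it is not caused by the player — and it independently drives the outcome. That makes it a confounder, so the causal comparison is within pitcher handedness levels.
Within each level — vs. left-handers: 36.3% vs 42.3%; vs. right-handers: 12.8% vs 25.4% — Nguyen is higher every time.

Nguyen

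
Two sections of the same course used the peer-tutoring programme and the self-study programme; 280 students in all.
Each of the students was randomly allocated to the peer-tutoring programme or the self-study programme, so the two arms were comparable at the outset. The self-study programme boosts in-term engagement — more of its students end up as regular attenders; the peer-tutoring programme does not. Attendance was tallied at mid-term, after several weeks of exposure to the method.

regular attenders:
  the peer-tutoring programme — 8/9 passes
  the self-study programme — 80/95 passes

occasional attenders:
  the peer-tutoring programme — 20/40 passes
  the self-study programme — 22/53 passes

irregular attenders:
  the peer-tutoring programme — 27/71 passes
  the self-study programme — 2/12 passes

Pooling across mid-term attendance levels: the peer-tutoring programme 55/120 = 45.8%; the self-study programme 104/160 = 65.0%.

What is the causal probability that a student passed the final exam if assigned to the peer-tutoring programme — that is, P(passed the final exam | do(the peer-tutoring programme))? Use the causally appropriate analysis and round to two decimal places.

Because the teaching method influences mid-term attendance, mid-term attendance is a post-treatment mediator, not a confounder. Stratifying on it would bias the estimate; the causal effect is the crude pooled difference.
So P(outcome | do(the peer-tutoring programme)) is just the pooled rate for the peer-tutoring programme: 55/120 = 0.458.

0.46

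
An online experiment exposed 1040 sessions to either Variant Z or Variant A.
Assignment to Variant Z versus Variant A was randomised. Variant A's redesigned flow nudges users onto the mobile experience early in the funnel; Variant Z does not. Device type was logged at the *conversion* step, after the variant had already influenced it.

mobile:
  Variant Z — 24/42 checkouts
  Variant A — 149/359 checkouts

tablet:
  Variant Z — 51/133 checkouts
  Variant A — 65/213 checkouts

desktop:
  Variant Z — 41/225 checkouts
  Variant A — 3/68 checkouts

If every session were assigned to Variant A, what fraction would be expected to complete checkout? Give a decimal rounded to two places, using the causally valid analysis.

Device type lies on the pathway variant → device type → outcome, so adjusting for it blocks the indirect effect. For the total causal effect of variant, use the unadjusted pooled rates.
So P(outcome | do(Variant A)) is just the pooled rate for Variant A: 217/640 = 0.339.

0.34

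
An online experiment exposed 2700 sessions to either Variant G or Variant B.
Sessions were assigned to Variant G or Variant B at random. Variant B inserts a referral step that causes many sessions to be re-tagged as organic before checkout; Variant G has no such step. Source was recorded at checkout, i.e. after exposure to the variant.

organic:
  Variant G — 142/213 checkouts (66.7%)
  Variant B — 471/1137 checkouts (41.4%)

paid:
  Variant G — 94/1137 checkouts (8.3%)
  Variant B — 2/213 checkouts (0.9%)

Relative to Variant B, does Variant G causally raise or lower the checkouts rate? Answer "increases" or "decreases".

Traffic source is recorded after the variant and is itself shifted by it — it sits on the causal path from variant to outcome. Conditioning on a mediator would strip out part of the effect we want; the pooled comparison gives the total causal effect.
Pooled: Variant G 17.5% vs Variant B 35.0%; Variant B is higher overall.

decreases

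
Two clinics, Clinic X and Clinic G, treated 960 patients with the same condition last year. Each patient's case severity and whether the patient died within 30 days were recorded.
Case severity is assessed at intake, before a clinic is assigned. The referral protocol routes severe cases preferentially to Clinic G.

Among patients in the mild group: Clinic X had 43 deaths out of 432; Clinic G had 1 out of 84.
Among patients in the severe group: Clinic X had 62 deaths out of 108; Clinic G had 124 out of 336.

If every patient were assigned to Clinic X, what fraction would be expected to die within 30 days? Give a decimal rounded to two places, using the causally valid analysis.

Within every case severity level Clinic G has the lower rate, yet pooled Clinic X does — Simpson's reversal.
The imbalance in case severity arose from how patients were allocated, not from anything the clinic did; and case severity independently affects the outcome. The pooled gap is confounded — condition on case severity.
Standardising Clinic X to the population case severity mix: 0.537·43/432 + 0.463·62/108 = 0.319.

0.32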